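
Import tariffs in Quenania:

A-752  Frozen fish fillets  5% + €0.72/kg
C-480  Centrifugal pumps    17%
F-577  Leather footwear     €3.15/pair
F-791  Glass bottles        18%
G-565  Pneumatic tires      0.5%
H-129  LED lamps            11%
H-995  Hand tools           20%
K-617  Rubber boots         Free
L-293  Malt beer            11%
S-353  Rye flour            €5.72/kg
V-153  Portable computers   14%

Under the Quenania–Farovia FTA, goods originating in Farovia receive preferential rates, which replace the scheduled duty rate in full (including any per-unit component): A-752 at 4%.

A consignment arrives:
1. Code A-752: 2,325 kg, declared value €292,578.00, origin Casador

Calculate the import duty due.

€16,302.90

Line 1 (A-752, Casador, 2,325 kg, €292,578.00):
Base rate for A-752 is 5% + €0.72/kg.
A-752 has an FTA preferential rate, but origin Casador is not Farovia; base rate stands.
Duty = €292,578.00 × 5% + 2,325 × €0.72 = €16,302.90.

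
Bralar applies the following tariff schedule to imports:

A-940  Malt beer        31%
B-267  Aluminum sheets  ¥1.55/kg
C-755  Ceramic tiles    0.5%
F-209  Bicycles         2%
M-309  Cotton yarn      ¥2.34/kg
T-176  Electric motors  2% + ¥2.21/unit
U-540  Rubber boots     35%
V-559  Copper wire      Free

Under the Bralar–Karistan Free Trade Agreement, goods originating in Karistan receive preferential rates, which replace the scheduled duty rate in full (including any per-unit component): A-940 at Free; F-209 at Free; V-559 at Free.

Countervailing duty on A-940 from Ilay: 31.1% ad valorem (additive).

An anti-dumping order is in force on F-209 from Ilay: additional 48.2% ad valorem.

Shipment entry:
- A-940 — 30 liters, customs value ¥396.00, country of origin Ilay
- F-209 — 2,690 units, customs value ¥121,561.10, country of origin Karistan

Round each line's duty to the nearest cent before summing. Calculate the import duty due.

Line 1 (A-940, Ilay, 30 liters, ¥396.00):
Base rate for A-940 is 31%.
A-940 has an FTA preferential rate, but origin Ilay is not Karistan; base rate stands.
Additional duty on A-940 from Ilay: +31.1%. Applied ad valorem rate: 31% + 31.1% = 62.1%.
Duty = ¥396.00 × 62.1% = ¥245.92.
Line 2 (F-209, Karistan, 2,690 units, ¥121,561.10):
Base rate for F-209 is 2%.
Origin Karistan qualifies under the Bralar–Karistan agreement and F-209 is covered: preferential rate Free applies instead.
The additional-duty order on F-209 targets Ilay, not Karistan; it does not apply.
Duty = ¥121,561.10 × 0% = ¥0.00.
Total = ¥245.92 + ¥0.00 = ¥245.92.

¥245.92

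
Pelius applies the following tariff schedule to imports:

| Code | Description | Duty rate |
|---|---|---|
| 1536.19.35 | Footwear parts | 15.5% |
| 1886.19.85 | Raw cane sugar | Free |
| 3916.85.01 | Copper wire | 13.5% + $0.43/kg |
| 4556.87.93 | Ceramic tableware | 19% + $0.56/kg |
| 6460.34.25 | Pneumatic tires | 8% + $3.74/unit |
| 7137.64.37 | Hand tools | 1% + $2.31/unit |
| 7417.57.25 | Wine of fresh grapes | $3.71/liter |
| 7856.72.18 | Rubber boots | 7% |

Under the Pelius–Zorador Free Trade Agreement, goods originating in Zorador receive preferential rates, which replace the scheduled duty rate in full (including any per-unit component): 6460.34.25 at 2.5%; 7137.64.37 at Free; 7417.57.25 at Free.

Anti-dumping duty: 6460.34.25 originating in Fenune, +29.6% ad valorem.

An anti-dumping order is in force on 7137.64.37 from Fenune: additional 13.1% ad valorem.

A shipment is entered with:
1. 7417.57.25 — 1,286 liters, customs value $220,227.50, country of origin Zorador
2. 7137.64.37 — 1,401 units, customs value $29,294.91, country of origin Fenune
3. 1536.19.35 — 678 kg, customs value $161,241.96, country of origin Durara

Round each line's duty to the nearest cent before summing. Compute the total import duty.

$32,359.39

Line 1 (7417.57.25, Zorador, 1,286 liters, $220,227.50):
Base rate for 7417.57.25 is $3.71/liter.
Origin Zorador qualifies under the Pelius–Zorador agreement and 7417.57.25 is covered: preferential rate Free applies instead.
Duty = $220,227.50 × 0% = $0.00.
Line 2 (7137.64.37, Fenune, 1,401 units, $29,294.91):
Base rate for 7137.64.37 is 1% + $2.31/unit.
7137.64.37 has an FTA preferential rate, but origin Fenune is not Zorador; base rate stands.
Additional duty on 7137.64.37 from Fenune: +13.1%. Applied ad valorem rate: 1% + 13.1% = 14.1%.
Duty = $29,294.91 × 14.1% + 1,401 × $2.31 = $7,366.89.
Line 3 (1536.19.35, Durara, 678 kg, $161,241.96):
Base rate for 1536.19.35 is 15.5%.
Duty = $161,241.96 × 15.5% = $24,992.50.
Total = $0.00 + $7,366.89 + $24,992.50 = $32,359.39.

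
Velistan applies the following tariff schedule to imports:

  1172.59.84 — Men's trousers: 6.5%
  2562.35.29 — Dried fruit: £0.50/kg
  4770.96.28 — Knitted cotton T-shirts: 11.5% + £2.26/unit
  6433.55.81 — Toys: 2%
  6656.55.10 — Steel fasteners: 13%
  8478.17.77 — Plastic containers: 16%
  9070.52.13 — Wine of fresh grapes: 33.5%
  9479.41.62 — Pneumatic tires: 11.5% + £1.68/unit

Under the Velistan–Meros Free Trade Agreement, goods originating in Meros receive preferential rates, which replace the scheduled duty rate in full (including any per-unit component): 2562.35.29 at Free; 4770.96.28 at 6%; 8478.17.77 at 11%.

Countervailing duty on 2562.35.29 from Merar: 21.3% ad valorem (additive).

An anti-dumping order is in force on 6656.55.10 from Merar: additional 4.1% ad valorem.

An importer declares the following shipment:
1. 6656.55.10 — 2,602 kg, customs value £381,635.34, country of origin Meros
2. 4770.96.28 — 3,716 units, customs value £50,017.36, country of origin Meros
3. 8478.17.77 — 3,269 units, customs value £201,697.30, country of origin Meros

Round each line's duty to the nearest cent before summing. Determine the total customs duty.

£74,800.33

Line 1 (6656.55.10, Meros, 2,602 kg, £381,635.34):
Base rate for 6656.55.10 is 13%.
Origin Meros is the FTA partner but 6656.55.10 is not on the preference list; base rate stands.
The additional-duty order on 6656.55.10 targets Merar, not Meros; it does not apply.
Duty = £381,635.34 × 13% = £49,612.59.
Line 2 (4770.96.28, Meros, 3,716 units, £50,017.36):
Base rate for 4770.96.28 is 11.5% + £2.26/unit.
Origin Meros qualifies under the Velistan–Meros agreement and 4770.96.28 is covered: preferential rate 6% applies instead.
Duty = £50,017.36 × 6% = £3,001.04.
Line 3 (8478.17.77, Meros, 3,269 units, £201,697.30):
Base rate for 8478.17.77 is 16%.
Origin Meros qualifies under the Velistan–Meros agreement and 8478.17.77 is covered: preferential rate 11% applies instead.
Duty = £201,697.30 × 11% = £22,186.70.
Total = £49,612.59 + £3,001.04 + £22,186.70 = £74,800.33.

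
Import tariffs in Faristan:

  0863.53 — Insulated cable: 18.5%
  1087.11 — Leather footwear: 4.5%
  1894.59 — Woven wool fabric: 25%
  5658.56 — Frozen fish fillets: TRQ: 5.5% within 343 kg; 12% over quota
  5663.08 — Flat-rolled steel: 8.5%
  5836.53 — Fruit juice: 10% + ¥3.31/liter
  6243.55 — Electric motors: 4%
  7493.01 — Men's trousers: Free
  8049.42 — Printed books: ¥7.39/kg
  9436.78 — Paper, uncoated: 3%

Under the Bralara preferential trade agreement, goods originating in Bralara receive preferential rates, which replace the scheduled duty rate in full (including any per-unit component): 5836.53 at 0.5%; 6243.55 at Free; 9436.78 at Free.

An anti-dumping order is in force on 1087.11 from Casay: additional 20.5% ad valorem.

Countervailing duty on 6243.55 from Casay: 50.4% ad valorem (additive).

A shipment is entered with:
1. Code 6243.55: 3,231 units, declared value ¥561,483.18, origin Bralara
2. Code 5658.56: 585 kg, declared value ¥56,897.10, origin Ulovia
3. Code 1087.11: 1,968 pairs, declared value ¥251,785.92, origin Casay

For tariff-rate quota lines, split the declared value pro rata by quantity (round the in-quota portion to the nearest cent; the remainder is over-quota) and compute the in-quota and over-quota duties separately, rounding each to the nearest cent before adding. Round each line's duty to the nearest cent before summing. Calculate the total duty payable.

Line 1 (6243.55, Bralara, 3,231 units, ¥561,483.18):
Base rate for 6243.55 is 4%.
Origin Bralara qualifies under the Faristan–Bralara agreement and 6243.55 is covered: preferential rate Free applies instead.
The additional-duty order on 6243.55 targets Casay, not Bralara; it does not apply.
Duty = ¥561,483.18 × 0% = ¥0.00.
Line 2 (5658.56, Ulovia, 585 kg, ¥56,897.10):
Code 5658.56 is under a tariff-rate quota (threshold 343 kg). In-quota: 343 kg at 5.5%; over-quota: 242 kg at 12%.
Pro-rata value split: in-quota = ¥56,897.10 × 343/585 = ¥33,360.18; over-quota = ¥56,897.10 − ¥33,360.18 = ¥23,536.92.
In-quota duty = ¥33,360.18 × 5.5% = ¥1,834.81. Over-quota duty = ¥23,536.92 × 12% = ¥2,824.43.
Line duty = ¥1,834.81 + ¥2,824.43 = ¥4,659.24.
Line 3 (1087.11, Casay, 1,968 pairs, ¥251,785.92):
Base rate for 1087.11 is 4.5%.
Additional duty on 1087.11 from Casay: +20.5%. Applied ad valorem rate: 4.5% + 20.5% = 25%.
Duty = ¥251,785.92 × 25% = ¥62,946.48.
Total = ¥0.00 + ¥4,659.24 + ¥62,946.48 = ¥67,605.72.

¥67,605.72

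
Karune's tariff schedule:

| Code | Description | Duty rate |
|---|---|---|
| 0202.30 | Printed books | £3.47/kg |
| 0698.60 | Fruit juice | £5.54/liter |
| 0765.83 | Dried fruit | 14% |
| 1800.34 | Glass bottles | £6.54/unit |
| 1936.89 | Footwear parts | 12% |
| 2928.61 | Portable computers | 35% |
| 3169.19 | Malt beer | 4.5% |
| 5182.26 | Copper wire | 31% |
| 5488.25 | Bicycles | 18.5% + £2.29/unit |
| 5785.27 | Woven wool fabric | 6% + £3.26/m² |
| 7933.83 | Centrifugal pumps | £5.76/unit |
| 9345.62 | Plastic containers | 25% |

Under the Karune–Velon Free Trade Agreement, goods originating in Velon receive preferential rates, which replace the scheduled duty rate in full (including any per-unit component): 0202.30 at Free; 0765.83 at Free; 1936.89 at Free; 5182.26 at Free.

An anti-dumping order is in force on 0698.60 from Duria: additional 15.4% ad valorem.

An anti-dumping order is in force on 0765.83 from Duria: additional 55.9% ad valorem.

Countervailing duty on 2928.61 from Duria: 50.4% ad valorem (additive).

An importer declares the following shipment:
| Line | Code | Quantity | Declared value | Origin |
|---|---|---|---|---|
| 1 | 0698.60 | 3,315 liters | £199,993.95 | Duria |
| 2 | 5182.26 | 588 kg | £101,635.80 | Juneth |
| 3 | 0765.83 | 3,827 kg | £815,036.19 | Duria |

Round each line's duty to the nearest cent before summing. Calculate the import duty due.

£650,381.57

Line 1 (0698.60, Duria, 3,315 liters, £199,993.95):
Base rate for 0698.60 is £5.54/liter.
Additional duty on 0698.60 from Duria: +15.4% ad valorem. Applied ad valorem rate = 15.4%.
Duty = £199,993.95 × 15.4% + 3,315 × £5.54 = £49,164.17.
Line 2 (5182.26, Juneth, 588 kg, £101,635.80):
Base rate for 5182.26 is 31%.
5182.26 has an FTA preferential rate, but origin Juneth is not Velon; base rate stands.
Duty = £101,635.80 × 31% = £31,507.10.
Line 3 (0765.83, Duria, 3,827 kg, £815,036.19):
Base rate for 0765.83 is 14%.
0765.83 has an FTA preferential rate, but origin Duria is not Velon; base rate stands.
Additional duty on 0765.83 from Duria: +55.9%. Applied ad valorem rate: 14% + 55.9% = 69.9%.
Duty = £815,036.19 × 69.9% = £569,710.30.
Total = £49,164.17 + £31,507.10 + £569,710.30 = £650,381.57.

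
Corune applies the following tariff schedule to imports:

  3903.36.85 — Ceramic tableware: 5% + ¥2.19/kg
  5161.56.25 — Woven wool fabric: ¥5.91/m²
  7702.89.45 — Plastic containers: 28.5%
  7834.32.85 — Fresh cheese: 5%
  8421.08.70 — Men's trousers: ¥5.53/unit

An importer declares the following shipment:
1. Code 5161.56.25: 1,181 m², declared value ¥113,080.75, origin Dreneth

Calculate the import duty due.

¥6,979.71

Line 1 (5161.56.25, Dreneth, 1,181 m², ¥113,080.75):
Base rate for 5161.56.25 is ¥5.91/m².
Duty = 1,181 × ¥5.91 = ¥6,979.71.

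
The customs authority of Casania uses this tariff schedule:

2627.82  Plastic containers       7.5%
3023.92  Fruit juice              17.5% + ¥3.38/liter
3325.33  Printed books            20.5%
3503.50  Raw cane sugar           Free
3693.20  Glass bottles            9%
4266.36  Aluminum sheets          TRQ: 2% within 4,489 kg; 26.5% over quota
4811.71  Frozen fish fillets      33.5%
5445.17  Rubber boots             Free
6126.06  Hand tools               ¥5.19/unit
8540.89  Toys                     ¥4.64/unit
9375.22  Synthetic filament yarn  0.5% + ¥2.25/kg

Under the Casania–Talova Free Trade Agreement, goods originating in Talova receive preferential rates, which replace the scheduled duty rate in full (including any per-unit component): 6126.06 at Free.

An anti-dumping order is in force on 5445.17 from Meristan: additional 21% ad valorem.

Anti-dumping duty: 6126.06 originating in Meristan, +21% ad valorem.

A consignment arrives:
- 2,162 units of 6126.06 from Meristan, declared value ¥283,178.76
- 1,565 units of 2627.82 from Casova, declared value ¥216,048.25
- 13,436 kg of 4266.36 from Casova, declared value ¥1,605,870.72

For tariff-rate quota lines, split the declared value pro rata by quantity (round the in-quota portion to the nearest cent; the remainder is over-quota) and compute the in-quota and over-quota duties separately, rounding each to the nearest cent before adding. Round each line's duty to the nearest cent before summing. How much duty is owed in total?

Line 1 (6126.06, Meristan, 2,162 units, ¥283,178.76):
Base rate for 6126.06 is ¥5.19/unit.
6126.06 has an FTA preferential rate, but origin Meristan is not Talova; base rate stands.
Additional duty on 6126.06 from Meristan: +21% ad valorem. Applied ad valorem rate = 21%.
Duty = ¥283,178.76 × 21% + 2,162 × ¥5.19 = ¥70,688.32.
Line 2 (2627.82, Casova, 1,565 units, ¥216,048.25):
Base rate for 2627.82 is 7.5%.
Duty = ¥216,048.25 × 7.5% = ¥16,203.62.
Line 3 (4266.36, Casova, 13,436 kg, ¥1,605,870.72):
Code 4266.36 is under a tariff-rate quota (threshold 4,489 kg). In-quota: 4,489 kg at 2%; over-quota: 8,947 kg at 26.5%.
Pro-rata value split: in-quota = ¥1,605,870.72 × 4,489/13,436 = ¥536,525.28; over-quota = ¥1,605,870.72 − ¥536,525.28 = ¥1,069,345.44.
In-quota duty = ¥536,525.28 × 2% = ¥10,730.51. Over-quota duty = ¥1,069,345.44 × 26.5% = ¥283,376.54.
Line duty = ¥10,730.51 + ¥283,376.54 = ¥294,107.05.
Total = ¥70,688.32 + ¥16,203.62 + ¥294,107.05 = ¥380,998.99.

¥380,998.99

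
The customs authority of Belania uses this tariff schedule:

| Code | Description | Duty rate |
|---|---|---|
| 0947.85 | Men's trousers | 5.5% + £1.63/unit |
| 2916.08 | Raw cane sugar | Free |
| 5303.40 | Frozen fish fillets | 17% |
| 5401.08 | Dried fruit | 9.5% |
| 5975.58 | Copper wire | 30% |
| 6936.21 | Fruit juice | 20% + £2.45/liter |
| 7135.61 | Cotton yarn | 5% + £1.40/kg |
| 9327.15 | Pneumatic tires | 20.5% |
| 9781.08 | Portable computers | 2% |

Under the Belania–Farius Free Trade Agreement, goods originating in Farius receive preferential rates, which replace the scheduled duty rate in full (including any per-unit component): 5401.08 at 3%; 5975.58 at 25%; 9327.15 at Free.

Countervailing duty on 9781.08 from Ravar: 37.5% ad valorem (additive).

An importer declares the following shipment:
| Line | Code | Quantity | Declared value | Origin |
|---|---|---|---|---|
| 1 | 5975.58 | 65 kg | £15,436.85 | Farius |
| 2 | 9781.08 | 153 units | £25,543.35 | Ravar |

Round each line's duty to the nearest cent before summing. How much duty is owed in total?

£13,948.83

Line 1 (5975.58, Farius, 65 kg, £15,436.85):
Base rate for 5975.58 is 30%.
Origin Farius qualifies under the Belania–Farius agreement and 5975.58 is covered: preferential rate 25% applies instead.
Duty = £15,436.85 × 25% = £3,859.21.
Line 2 (9781.08, Ravar, 153 units, £25,543.35):
Base rate for 9781.08 is 2%.
Additional duty on 9781.08 from Ravar: +37.5%. Applied ad valorem rate: 2% + 37.5% = 39.5%.
Duty = £25,543.35 × 39.5% = £10,089.62.
Total = £3,859.21 + £10,089.62 = £13,948.83.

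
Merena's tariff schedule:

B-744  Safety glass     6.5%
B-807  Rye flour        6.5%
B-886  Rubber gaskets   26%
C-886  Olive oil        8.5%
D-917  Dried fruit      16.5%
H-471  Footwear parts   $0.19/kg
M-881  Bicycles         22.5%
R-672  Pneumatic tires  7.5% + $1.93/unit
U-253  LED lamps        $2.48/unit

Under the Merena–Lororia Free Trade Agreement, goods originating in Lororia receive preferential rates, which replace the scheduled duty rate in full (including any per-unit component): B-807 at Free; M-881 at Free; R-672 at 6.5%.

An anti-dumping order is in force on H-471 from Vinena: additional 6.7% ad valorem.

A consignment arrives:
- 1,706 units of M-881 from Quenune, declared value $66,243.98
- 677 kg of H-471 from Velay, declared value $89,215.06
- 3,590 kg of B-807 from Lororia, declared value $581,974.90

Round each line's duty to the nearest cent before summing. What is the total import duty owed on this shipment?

Line 1 (M-881, Quenune, 1,706 units, $66,243.98):
Base rate for M-881 is 22.5%.
M-881 has an FTA preferential rate, but origin Quenune is not Lororia; base rate stands.
Duty = $66,243.98 × 22.5% = $14,904.90.
Line 2 (H-471, Velay, 677 kg, $89,215.06):
Base rate for H-471 is $0.19/kg.
The additional-duty order on H-471 targets Vinena, not Velay; it does not apply.
Duty = 677 × $0.19 = $128.63.
Line 3 (B-807, Lororia, 3,590 kg, $581,974.90):
Base rate for B-807 is 6.5%.
Origin Lororia qualifies under the Merena–Lororia agreement and B-807 is covered: preferential rate Free applies instead.
Duty = $581,974.90 × 0% = $0.00.
Total = $14,904.90 + $128.63 + $0.00 = $15,033.53.

$15,033.53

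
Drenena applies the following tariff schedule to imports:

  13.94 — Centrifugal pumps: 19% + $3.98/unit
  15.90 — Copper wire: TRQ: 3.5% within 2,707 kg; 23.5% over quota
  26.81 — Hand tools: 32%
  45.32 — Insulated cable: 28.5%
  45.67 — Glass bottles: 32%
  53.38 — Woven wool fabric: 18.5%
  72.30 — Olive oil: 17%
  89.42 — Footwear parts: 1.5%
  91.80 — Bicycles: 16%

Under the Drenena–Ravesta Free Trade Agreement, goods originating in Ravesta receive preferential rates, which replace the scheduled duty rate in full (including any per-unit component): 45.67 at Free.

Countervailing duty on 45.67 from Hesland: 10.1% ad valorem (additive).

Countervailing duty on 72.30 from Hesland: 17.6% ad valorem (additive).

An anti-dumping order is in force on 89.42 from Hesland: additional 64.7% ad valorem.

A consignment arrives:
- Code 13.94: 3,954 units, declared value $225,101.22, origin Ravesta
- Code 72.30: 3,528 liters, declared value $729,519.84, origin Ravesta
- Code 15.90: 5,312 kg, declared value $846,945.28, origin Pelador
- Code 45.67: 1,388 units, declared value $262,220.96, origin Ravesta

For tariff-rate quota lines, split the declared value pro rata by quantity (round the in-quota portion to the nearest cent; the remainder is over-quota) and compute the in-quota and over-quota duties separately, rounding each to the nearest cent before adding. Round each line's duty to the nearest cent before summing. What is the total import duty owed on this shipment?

$295,235.84

Line 1 (13.94, Ravesta, 3,954 units, $225,101.22):
Base rate for 13.94 is 19% + $3.98/unit.
Origin Ravesta is the FTA partner but 13.94 is not on the preference list; base rate stands.
Duty = $225,101.22 × 19% + 3,954 × $3.98 = $58,506.15.
Line 2 (72.30, Ravesta, 3,528 liters, $729,519.84):
Base rate for 72.30 is 17%.
Origin Ravesta is the FTA partner but 72.30 is not on the preference list; base rate stands.
The additional-duty order on 72.30 targets Hesland, not Ravesta; it does not apply.
Duty = $729,519.84 × 17% = $124,018.37.
Line 3 (15.90, Pelador, 5,312 kg, $846,945.28):
Code 15.90 is under a tariff-rate quota (threshold 2,707 kg). In-quota: 2,707 kg at 3.5%; over-quota: 2,605 kg at 23.5%.
Pro-rata value split: in-quota = $846,945.28 × 2,707/5,312 = $431,604.08; over-quota = $846,945.28 − $431,604.08 = $415,341.20.
In-quota duty = $431,604.08 × 3.5% = $15,106.14. Over-quota duty = $415,341.20 × 23.5% = $97,605.18.
Line duty = $15,106.14 + $97,605.18 = $112,711.32.
Line 4 (45.67, Ravesta, 1,388 units, $262,220.96):
Base rate for 45.67 is 32%.
Origin Ravesta qualifies under the Drenena–Ravesta agreement and 45.67 is covered: preferential rate Free applies instead.
The additional-duty order on 45.67 targets Hesland, not Ravesta; it does not apply.
Duty = $262,220.96 × 0% = $0.00.
Total = $58,506.15 + $124,018.37 + $112,711.32 + $0.00 = $295,235.84.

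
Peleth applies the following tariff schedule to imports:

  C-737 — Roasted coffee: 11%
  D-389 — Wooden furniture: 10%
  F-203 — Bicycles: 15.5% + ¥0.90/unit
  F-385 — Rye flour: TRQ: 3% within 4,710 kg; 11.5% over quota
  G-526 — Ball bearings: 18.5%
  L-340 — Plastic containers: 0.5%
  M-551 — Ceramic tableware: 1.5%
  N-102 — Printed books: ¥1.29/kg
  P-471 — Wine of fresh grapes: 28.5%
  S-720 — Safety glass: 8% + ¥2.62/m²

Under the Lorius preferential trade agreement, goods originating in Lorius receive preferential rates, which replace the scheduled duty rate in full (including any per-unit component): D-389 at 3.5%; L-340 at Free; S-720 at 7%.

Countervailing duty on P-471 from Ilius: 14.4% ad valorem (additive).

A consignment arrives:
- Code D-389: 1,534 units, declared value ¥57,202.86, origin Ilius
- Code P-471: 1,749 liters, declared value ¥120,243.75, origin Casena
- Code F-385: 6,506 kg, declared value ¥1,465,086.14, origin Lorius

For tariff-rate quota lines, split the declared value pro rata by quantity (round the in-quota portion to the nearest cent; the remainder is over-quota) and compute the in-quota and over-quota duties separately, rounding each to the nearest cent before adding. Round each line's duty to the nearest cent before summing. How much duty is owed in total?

¥118,319.85

Line 1 (D-389, Ilius, 1,534 units, ¥57,202.86):
Base rate for D-389 is 10%.
D-389 has an FTA preferential rate, but origin Ilius is not Lorius; base rate stands.
Duty = ¥57,202.86 × 10% = ¥5,720.29.
Line 2 (P-471, Casena, 1,749 liters, ¥120,243.75):
Base rate for P-471 is 28.5%.
The additional-duty order on P-471 targets Ilius, not Casena; it does not apply.
Duty = ¥120,243.75 × 28.5% = ¥34,269.47.
Line 3 (F-385, Lorius, 6,506 kg, ¥1,465,086.14):
Code F-385 is under a tariff-rate quota (threshold 4,710 kg). In-quota: 4,710 kg at 3%; over-quota: 1,796 kg at 11.5%.
Pro-rata value split: in-quota = ¥1,465,086.14 × 4,710/6,506 = ¥1,060,644.90; over-quota = ¥1,465,086.14 − ¥1,060,644.90 = ¥404,441.24.
In-quota duty = ¥1,060,644.90 × 3% = ¥31,819.35. Over-quota duty = ¥404,441.24 × 11.5% = ¥46,510.74.
Line duty = ¥31,819.35 + ¥46,510.74 = ¥78,330.09.
Total = ¥5,720.29 + ¥34,269.47 + ¥78,330.09 = ¥118,319.85.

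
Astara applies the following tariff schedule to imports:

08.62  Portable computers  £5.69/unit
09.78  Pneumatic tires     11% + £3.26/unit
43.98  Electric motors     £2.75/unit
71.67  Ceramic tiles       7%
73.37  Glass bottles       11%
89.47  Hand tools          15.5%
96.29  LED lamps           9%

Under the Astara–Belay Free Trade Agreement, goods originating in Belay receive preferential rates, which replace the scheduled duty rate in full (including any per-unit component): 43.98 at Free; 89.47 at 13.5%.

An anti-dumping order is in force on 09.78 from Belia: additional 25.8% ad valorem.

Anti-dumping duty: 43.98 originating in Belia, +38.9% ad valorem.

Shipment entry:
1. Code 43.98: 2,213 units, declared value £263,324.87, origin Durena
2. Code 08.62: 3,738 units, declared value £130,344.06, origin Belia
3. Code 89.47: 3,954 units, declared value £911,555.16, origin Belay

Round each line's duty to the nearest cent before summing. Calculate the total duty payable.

Line 1 (43.98, Durena, 2,213 units, £263,324.87):
Base rate for 43.98 is £2.75/unit.
43.98 has an FTA preferential rate, but origin Durena is not Belay; base rate stands.
The additional-duty order on 43.98 targets Belia, not Durena; it does not apply.
Duty = 2,213 × £2.75 = £6,085.75.
Line 2 (08.62, Belia, 3,738 units, £130,344.06):
Base rate for 08.62 is £5.69/unit.
Duty = 3,738 × £5.69 = £21,269.22.
Line 3 (89.47, Belay, 3,954 units, £911,555.16):
Base rate for 89.47 is 15.5%.
Origin Belay qualifies under the Astara–Belay agreement and 89.47 is covered: preferential rate 13.5% applies instead.
Duty = £911,555.16 × 13.5% = £123,059.95.
Total = £6,085.75 + £21,269.22 + £123,059.95 = £150,414.92.

£150,414.92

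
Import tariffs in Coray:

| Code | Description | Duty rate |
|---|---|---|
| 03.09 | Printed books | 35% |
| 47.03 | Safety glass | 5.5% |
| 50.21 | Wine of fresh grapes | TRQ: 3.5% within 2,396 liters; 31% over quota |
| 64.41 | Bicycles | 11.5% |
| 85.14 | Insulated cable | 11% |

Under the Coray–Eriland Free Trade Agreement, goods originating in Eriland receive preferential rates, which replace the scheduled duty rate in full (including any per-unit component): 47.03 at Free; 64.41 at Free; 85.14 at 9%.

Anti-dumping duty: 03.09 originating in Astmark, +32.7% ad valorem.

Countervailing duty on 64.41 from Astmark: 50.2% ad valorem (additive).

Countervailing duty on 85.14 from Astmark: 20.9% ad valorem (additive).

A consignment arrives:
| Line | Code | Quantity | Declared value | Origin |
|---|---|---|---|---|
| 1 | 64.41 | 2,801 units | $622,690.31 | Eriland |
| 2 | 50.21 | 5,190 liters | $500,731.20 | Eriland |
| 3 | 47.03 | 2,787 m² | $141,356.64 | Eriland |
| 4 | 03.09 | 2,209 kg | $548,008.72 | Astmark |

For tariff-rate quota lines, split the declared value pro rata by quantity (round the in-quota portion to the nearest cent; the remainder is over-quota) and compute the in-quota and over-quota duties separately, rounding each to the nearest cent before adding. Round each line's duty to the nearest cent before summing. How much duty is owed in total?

$462,657.90

Line 1 (64.41, Eriland, 2,801 units, $622,690.31):
Base rate for 64.41 is 11.5%.
Origin Eriland qualifies under the Coray–Eriland agreement and 64.41 is covered: preferential rate Free applies instead.
The additional-duty order on 64.41 targets Astmark, not Eriland; it does not apply.
Duty = $622,690.31 × 0% = $0.00.
Line 2 (50.21, Eriland, 5,190 liters, $500,731.20):
Code 50.21 is under a tariff-rate quota (threshold 2,396 liters). In-quota: 2,396 liters at 3.5%; over-quota: 2,794 liters at 31%.
Pro-rata value split: in-quota = $500,731.20 × 2,396/5,190 = $231,166.08; over-quota = $500,731.20 − $231,166.08 = $269,565.12.
In-quota duty = $231,166.08 × 3.5% = $8,090.81. Over-quota duty = $269,565.12 × 31% = $83,565.19.
Line duty = $8,090.81 + $83,565.19 = $91,656.00.
Line 3 (47.03, Eriland, 2,787 m², $141,356.64):
Base rate for 47.03 is 5.5%.
Origin Eriland qualifies under the Coray–Eriland agreement and 47.03 is covered: preferential rate Free applies instead.
Duty = $141,356.64 × 0% = $0.00.
Line 4 (03.09, Astmark, 2,209 kg, $548,008.72):
Base rate for 03.09 is 35%.
Additional duty on 03.09 from Astmark: +32.7%. Applied ad valorem rate: 35% + 32.7% = 67.7%.
Duty = $548,008.72 × 67.7% = $371,001.90.
Total = $0.00 + $91,656.00 + $0.00 + $371,001.90 = $462,657.90.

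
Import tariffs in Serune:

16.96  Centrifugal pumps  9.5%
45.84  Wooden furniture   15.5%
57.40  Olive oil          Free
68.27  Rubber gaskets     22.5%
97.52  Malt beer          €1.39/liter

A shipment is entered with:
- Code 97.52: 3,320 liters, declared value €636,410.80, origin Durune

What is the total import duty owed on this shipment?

Line 1 (97.52, Durune, 3,320 liters, €636,410.80):
Base rate for 97.52 is €1.39/liter.
Duty = 3,320 × €1.39 = €4,614.80.

€4,614.80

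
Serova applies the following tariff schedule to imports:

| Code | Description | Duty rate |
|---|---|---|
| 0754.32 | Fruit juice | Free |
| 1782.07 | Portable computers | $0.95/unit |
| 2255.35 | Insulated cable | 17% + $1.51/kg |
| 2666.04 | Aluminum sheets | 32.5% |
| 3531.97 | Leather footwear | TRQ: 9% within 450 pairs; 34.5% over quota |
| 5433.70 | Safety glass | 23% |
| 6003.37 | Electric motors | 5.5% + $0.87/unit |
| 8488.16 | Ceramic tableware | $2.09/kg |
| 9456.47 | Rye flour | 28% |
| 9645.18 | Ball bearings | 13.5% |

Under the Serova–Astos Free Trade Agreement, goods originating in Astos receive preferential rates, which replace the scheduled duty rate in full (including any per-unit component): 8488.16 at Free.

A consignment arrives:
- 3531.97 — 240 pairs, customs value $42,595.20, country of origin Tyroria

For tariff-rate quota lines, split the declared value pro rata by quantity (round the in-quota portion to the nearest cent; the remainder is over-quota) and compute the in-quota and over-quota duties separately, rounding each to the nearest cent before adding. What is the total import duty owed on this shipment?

$3,833.57

Line 1 (3531.97, Tyroria, 240 pairs, $42,595.20):
Code 3531.97 is under a tariff-rate quota (threshold 450 pairs). Quantity 240 pairs is within the quota, so the in-quota rate 9% applies to the full value.
Duty = $42,595.20 × 9% = $3,833.57.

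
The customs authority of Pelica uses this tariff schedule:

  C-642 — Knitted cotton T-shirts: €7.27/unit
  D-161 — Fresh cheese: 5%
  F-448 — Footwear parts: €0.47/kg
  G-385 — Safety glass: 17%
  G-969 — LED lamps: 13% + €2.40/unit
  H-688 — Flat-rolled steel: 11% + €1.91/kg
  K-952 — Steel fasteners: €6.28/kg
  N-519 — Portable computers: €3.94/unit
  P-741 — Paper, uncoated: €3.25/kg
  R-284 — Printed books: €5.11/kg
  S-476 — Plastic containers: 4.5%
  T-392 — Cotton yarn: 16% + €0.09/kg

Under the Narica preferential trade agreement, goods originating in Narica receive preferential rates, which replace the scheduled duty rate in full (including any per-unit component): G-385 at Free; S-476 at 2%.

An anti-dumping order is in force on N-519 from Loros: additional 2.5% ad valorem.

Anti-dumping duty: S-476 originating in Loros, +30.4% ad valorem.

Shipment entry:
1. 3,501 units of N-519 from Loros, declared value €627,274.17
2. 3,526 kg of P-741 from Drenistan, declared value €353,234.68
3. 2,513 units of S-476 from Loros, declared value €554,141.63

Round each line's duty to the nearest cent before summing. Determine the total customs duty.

Line 1 (N-519, Loros, 3,501 units, €627,274.17):
Base rate for N-519 is €3.94/unit.
Additional duty on N-519 from Loros: +2.5% ad valorem. Applied ad valorem rate = 2.5%.
Duty = €627,274.17 × 2.5% + 3,501 × €3.94 = €29,475.79.
Line 2 (P-741, Drenistan, 3,526 kg, €353,234.68):
Base rate for P-741 is €3.25/kg.
Duty = 3,526 × €3.25 = €11,459.50.
Line 3 (S-476, Loros, 2,513 units, €554,141.63):
Base rate for S-476 is 4.5%.
S-476 has an FTA preferential rate, but origin Loros is not Narica; base rate stands.
Additional duty on S-476 from Loros: +30.4%. Applied ad valorem rate: 4.5% + 30.4% = 34.9%.
Duty = €554,141.63 × 34.9% = €193,395.43.
Total = €29,475.79 + €11,459.50 + €193,395.43 = €234,330.72.

€234,330.72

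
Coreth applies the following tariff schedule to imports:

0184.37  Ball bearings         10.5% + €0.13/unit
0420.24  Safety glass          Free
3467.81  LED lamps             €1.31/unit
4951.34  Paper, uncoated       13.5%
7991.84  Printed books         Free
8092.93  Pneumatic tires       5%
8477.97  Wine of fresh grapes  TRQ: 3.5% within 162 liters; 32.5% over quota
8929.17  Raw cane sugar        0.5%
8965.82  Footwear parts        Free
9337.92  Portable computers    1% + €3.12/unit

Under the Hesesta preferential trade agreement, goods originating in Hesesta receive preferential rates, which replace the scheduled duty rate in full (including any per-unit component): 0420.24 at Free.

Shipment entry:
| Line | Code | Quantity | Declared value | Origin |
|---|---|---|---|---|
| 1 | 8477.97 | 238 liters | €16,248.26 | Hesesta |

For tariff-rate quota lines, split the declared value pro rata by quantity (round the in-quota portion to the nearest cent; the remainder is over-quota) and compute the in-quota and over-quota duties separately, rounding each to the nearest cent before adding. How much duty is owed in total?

€2,073.36

Line 1 (8477.97, Hesesta, 238 liters, €16,248.26):
Code 8477.97 is under a tariff-rate quota (threshold 162 liters). In-quota: 162 liters at 3.5%; over-quota: 76 liters at 32.5%.
Pro-rata value split: in-quota = €16,248.26 × 162/238 = €11,059.74; over-quota = €16,248.26 − €11,059.74 = €5,188.52.
In-quota duty = €11,059.74 × 3.5% = €387.09. Over-quota duty = €5,188.52 × 32.5% = €1,686.27.
Line duty = €387.09 + €1,686.27 = €2,073.36.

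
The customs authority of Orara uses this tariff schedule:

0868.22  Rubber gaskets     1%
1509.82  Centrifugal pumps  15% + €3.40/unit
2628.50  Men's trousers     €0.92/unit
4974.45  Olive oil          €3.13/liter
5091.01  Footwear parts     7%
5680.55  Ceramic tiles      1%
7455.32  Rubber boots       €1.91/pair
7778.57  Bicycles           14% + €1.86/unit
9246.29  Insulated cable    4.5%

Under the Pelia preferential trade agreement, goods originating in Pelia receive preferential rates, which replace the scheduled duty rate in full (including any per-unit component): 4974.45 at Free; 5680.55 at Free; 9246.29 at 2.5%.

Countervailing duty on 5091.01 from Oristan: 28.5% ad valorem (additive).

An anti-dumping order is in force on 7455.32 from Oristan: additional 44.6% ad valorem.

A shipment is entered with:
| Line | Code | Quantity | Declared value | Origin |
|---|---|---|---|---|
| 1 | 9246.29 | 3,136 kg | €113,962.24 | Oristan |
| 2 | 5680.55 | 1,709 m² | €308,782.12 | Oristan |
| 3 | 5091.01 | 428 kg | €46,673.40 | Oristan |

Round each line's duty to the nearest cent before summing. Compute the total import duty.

€24,785.18

Line 1 (9246.29, Oristan, 3,136 kg, €113,962.24):
Base rate for 9246.29 is 4.5%.
9246.29 has an FTA preferential rate, but origin Oristan is not Pelia; base rate stands.
Duty = €113,962.24 × 4.5% = €5,128.30.
Line 2 (5680.55, Oristan, 1,709 m², €308,782.12):
Base rate for 5680.55 is 1%.
5680.55 has an FTA preferential rate, but origin Oristan is not Pelia; base rate stands.
Duty = €308,782.12 × 1% = €3,087.82.
Line 3 (5091.01, Oristan, 428 kg, €46,673.40):
Base rate for 5091.01 is 7%.
Additional duty on 5091.01 from Oristan: +28.5%. Applied ad valorem rate: 7% + 28.5% = 35.5%.
Duty = €46,673.40 × 35.5% = €16,569.06.
Total = €5,128.30 + €3,087.82 + €16,569.06 = €24,785.18.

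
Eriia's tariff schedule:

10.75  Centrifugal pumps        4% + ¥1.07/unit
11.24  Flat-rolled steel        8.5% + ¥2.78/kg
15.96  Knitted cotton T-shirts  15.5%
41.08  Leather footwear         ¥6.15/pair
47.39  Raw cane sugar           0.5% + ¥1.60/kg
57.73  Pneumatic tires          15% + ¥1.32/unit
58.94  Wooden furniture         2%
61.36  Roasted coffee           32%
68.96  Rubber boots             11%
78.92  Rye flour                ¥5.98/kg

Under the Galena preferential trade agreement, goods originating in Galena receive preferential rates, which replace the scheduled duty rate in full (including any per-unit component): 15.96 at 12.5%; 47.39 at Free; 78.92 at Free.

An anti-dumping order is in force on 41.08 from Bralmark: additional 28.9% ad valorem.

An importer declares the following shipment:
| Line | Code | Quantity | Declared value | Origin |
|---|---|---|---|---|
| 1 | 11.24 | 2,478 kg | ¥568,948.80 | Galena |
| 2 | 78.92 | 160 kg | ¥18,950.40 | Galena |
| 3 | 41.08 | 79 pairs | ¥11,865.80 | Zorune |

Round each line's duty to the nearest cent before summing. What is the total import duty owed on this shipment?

¥55,735.34

Line 1 (11.24, Galena, 2,478 kg, ¥568,948.80):
Base rate for 11.24 is 8.5% + ¥2.78/kg.
Origin Galena is the FTA partner but 11.24 is not on the preference list; base rate stands.
Duty = ¥568,948.80 × 8.5% + 2,478 × ¥2.78 = ¥55,249.49.
Line 2 (78.92, Galena, 160 kg, ¥18,950.40):
Base rate for 78.92 is ¥5.98/kg.
Origin Galena qualifies under the Eriia–Galena agreement and 78.92 is covered: preferential rate Free applies instead.
Duty = ¥18,950.40 × 0% = ¥0.00.
Line 3 (41.08, Zorune, 79 pairs, ¥11,865.80):
Base rate for 41.08 is ¥6.15/pair.
The additional-duty order on 41.08 targets Bralmark, not Zorune; it does not apply.
Duty = 79 × ¥6.15 = ¥485.85.
Total = ¥55,249.49 + ¥0.00 + ¥485.85 = ¥55,735.34.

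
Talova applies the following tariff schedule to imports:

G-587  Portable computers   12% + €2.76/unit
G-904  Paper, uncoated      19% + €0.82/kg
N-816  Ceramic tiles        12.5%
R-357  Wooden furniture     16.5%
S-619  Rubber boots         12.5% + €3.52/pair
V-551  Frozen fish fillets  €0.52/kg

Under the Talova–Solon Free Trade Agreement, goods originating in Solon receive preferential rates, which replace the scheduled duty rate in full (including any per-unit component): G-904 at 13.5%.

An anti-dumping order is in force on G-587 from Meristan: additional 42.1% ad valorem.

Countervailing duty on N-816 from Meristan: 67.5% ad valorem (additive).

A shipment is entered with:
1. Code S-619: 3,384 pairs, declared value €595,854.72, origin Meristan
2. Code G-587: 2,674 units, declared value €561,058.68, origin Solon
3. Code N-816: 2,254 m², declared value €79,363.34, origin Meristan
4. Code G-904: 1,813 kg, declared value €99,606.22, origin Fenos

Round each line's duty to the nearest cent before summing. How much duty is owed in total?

€245,003.31

Line 1 (S-619, Meristan, 3,384 pairs, €595,854.72):
Base rate for S-619 is 12.5% + €3.52/pair.
Duty = €595,854.72 × 12.5% + 3,384 × €3.52 = €86,393.52.
Line 2 (G-587, Solon, 2,674 units, €561,058.68):
Base rate for G-587 is 12% + €2.76/unit.
Origin Solon is the FTA partner but G-587 is not on the preference list; base rate stands.
The additional-duty order on G-587 targets Meristan, not Solon; it does not apply.
Duty = €561,058.68 × 12% + 2,674 × €2.76 = €74,707.28.
Line 3 (N-816, Meristan, 2,254 m², €79,363.34):
Base rate for N-816 is 12.5%.
Additional duty on N-816 from Meristan: +67.5%. Applied ad valorem rate: 12.5% + 67.5% = 80%.
Duty = €79,363.34 × 80% = €63,490.67.
Line 4 (G-904, Fenos, 1,813 kg, €99,606.22):
Base rate for G-904 is 19% + €0.82/kg.
G-904 has an FTA preferential rate, but origin Fenos is not Solon; base rate stands.
Duty = €99,606.22 × 19% + 1,813 × €0.82 = €20,411.84.
Total = €86,393.52 + €74,707.28 + €63,490.67 + €20,411.84 = €245,003.31.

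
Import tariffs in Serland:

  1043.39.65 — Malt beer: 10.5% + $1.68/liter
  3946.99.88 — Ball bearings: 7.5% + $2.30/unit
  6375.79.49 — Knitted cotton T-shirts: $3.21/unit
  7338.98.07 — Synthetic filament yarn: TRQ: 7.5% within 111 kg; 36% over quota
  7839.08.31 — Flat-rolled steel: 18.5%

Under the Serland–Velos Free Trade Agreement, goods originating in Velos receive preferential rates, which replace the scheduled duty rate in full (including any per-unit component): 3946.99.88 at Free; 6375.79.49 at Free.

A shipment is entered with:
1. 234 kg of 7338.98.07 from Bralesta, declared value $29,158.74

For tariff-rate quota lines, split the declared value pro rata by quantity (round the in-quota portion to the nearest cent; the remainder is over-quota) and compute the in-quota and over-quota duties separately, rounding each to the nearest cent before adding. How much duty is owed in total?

Line 1 (7338.98.07, Bralesta, 234 kg, $29,158.74):
Code 7338.98.07 is under a tariff-rate quota (threshold 111 kg). In-quota: 111 kg at 7.5%; over-quota: 123 kg at 36%.
Pro-rata value split: in-quota = $29,158.74 × 111/234 = $13,831.71; over-quota = $29,158.74 − $13,831.71 = $15,327.03.
In-quota duty = $13,831.71 × 7.5% = $1,037.38. Over-quota duty = $15,327.03 × 36% = $5,517.73.
Line duty = $1,037.38 + $5,517.73 = $6,555.11.

$6,555.11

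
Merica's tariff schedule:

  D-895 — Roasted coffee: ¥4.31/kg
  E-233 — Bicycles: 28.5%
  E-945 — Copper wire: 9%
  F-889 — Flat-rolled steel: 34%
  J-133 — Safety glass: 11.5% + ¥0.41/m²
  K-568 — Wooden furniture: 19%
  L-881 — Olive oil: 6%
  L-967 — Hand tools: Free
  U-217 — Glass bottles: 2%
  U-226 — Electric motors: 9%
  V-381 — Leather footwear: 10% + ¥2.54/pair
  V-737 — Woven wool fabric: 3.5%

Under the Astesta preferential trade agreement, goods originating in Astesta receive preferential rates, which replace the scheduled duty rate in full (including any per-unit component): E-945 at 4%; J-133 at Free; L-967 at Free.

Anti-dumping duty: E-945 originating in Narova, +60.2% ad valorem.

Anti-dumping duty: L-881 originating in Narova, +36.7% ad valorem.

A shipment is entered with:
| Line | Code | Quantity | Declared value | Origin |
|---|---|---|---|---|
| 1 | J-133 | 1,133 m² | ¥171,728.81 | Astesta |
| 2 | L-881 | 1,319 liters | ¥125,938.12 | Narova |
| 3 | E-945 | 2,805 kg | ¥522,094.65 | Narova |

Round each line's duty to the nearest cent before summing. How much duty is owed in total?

¥415,065.08

Line 1 (J-133, Astesta, 1,133 m², ¥171,728.81):
Base rate for J-133 is 11.5% + ¥0.41/m².
Origin Astesta qualifies under the Merica–Astesta agreement and J-133 is covered: preferential rate Free applies instead.
Duty = ¥171,728.81 × 0% = ¥0.00.
Line 2 (L-881, Narova, 1,319 liters, ¥125,938.12):
Base rate for L-881 is 6%.
Additional duty on L-881 from Narova: +36.7%. Applied ad valorem rate: 6% + 36.7% = 42.7%.
Duty = ¥125,938.12 × 42.7% = ¥53,775.58.
Line 3 (E-945, Narova, 2,805 kg, ¥522,094.65):
Base rate for E-945 is 9%.
E-945 has an FTA preferential rate, but origin Narova is not Astesta; base rate stands.
Additional duty on E-945 from Narova: +60.2%. Applied ad valorem rate: 9% + 60.2% = 69.2%.
Duty = ¥522,094.65 × 69.2% = ¥361,289.50.
Total = ¥0.00 + ¥53,775.58 + ¥361,289.50 = ¥415,065.08.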